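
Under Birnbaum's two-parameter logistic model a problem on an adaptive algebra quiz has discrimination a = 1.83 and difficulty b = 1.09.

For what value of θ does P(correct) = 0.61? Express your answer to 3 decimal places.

1.334

P(θ) = 1 / (1 + exp(−a(θ − b)))
logit = ln(0.6100/0.3900) = 0.4473
θ = b + logit/(a) = 1.09 + 0.4473/1.8300 = 1.3344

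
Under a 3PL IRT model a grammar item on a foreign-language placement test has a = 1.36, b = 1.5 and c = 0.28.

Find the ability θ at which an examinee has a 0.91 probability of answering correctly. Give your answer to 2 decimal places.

P(θ) = c + (1 − c) · 1 / (1 + exp(−a(θ − b)))
Remove guessing floor: (0.91 − 0.28)/(1 − 0.28) = 0.8750
logit = ln(0.8750/0.1250) = 1.9459
θ = b + logit/(a) = 1.5 + 1.9459/1.3600 = 2.9308

2.93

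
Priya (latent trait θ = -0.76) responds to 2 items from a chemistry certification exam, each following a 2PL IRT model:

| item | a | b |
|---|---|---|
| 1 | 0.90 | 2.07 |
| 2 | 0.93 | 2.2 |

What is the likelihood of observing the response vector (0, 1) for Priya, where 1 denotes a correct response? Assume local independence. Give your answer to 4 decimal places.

0.0556

P(θ) = 1 / (1 + exp(−a(θ − b)))
P_1 = 1/(1+e^{2.5470}) = 0.0726
P_2 = 1/(1+e^{2.7528}) = 0.0599
L = (1−P_1) × P_2 = 0.9274 × 0.0599 = 0.05558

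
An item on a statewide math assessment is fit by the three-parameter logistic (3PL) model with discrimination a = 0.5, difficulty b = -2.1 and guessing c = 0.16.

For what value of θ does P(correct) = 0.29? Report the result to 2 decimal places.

P(θ) = c + (1 − c) · 1 / (1 + exp(−a(θ − b)))
Remove guessing floor: (0.29 − 0.16)/(1 − 0.16) = 0.1548
logit = ln(0.1548/0.8452) = -1.6977
θ = b + logit/(a) = -2.1 + (-1.6977)/0.5000 = -5.4955

-5.50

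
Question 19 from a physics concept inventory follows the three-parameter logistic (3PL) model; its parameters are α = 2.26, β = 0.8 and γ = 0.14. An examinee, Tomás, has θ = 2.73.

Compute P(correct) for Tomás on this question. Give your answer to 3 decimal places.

0.989

P(θ) = γ + (1 − γ) · 1 / (1 + exp(−α(θ − β)))
Exponent: 2.26 × (2.73 − 0.8) = 4.3618
1/(1 + e^{-4.3618}) = 0.9874
P = 0.14 + 0.86 × 0.9874 = 0.9892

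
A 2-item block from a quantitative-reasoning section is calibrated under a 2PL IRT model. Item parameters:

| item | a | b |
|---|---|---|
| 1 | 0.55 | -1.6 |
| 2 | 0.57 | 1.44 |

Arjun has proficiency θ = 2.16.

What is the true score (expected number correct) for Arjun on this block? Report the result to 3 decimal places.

P(θ) = 1 / (1 + exp(−a(θ − b)))
P_1 = 1/(1+e^{-2.0680}) = 0.8878
P_2 = 1/(1+e^{-0.4104}) = 0.6012
E[score] = 0.8878 + 0.6012 = 1.4889

1.489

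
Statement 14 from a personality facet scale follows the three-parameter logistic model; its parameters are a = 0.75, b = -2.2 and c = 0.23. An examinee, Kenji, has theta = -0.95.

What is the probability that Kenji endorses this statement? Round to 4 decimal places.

0.7833

P(theta) = c + (1 − c) · 1 / (1 + exp(−a(theta − b)))
Exponent: 0.75 × (-0.95 − (-2.2)) = 0.9375
1/(1 + e^{-0.9375}) = 0.7186
P = 0.23 + 0.77 × 0.7186 = 0.7833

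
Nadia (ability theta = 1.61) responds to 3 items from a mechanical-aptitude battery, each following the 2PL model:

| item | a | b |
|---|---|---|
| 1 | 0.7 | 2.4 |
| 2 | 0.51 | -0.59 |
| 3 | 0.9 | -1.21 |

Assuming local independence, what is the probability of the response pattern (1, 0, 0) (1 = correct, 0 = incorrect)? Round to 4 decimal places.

0.0066

P(theta) = 1 / (1 + exp(−a(theta − b)))
P_1 = 1/(1+e^{0.5530}) = 0.3652
P_2 = 1/(1+e^{-1.1220}) = 0.7544
P_3 = 1/(1+e^{-2.5380}) = 0.9268
L = P_1 × (1−P_2) × (1−P_3) = 0.3652 × 0.2456 × 0.0732 = 0.00657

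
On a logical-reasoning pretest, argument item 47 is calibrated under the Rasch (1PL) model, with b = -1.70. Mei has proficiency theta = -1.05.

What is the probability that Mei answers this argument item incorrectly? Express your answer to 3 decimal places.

0.343

P(theta) = 1 / (1 + exp(−(theta − b)))
Exponent: (-1.05 − (-1.70)) = 0.6500
1/(1 + e^{-0.6500}) = 0.6570
P = 0.6570
P(incorrect) = 1 − 0.6570 = 0.3430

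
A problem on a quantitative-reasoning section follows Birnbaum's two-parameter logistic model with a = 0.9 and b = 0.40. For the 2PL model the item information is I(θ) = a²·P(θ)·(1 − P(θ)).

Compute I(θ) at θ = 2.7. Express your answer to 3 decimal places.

P = 1/(1+e^{-2.0700}) = 0.8880
P(1−P) = 0.8880 × 0.1120 = 0.0995
I = a² × P(1−P) = 0.9² × 0.0995 = 0.08059

0.081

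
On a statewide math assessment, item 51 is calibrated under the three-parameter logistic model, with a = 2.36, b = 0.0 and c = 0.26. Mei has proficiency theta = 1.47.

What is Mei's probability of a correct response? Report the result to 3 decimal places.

0.978

P(theta) = c + (1 − c) · 1 / (1 + exp(−a(theta − b)))
Exponent: 2.36 × (1.47 − 0.0) = 3.4692
1/(1 + e^{-3.4692}) = 0.9698
P = 0.26 + 0.74 × 0.9698 = 0.9777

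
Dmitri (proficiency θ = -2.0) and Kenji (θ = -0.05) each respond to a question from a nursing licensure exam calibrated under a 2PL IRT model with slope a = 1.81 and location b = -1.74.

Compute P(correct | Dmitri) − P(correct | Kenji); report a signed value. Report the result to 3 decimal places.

-0.571

P(θ) = 1 / (1 + exp(−a(θ − b)))
P(Dmitri) = 0.3845  [exponent -0.4706]
P(Kenji) = 0.9552  [exponent 3.0589]
Difference = 0.3845 − 0.9552 = -0.5707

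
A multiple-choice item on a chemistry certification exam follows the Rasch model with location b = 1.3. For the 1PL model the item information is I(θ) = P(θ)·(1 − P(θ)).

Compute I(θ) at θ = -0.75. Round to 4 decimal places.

P = 1/(1+e^{2.0500}) = 0.1141
P(1−P) = 0.1141 × 0.8859 = 0.1010
I = P(1−P) = 0.10104

0.1010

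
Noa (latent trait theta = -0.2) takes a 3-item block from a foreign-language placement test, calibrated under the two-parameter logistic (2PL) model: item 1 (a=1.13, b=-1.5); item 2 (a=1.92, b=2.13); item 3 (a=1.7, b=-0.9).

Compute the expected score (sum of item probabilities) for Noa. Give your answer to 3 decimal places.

P(theta) = 1 / (1 + exp(−a(theta − b)))
P_1 = 1/(1+e^{-1.4690}) = 0.8129
P_2 = 1/(1+e^{4.4736}) = 0.0113
P_3 = 1/(1+e^{-1.1900}) = 0.7667
E[score] = 0.8129 + 0.0113 + 0.7667 = 1.5909

1.591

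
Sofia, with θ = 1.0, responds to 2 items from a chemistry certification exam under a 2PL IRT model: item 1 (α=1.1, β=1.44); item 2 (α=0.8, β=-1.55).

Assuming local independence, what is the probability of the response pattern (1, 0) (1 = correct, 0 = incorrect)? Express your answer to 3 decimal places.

0.044

P(θ) = 1 / (1 + exp(−α(θ − β)))
P_1 = 1/(1+e^{0.4840}) = 0.3813
P_2 = 1/(1+e^{-2.0400}) = 0.8849
L = P_1 × (1−P_2) = 0.3813 × 0.1151 = 0.04388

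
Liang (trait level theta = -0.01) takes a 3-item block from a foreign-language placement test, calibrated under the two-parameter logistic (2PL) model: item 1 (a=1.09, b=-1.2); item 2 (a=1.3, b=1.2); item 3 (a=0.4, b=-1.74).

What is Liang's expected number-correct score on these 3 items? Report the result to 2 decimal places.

P(theta) = 1 / (1 + exp(−a(theta − b)))
P_1 = 1/(1+e^{-1.2971}) = 0.7853
P_2 = 1/(1+e^{1.5730}) = 0.1718
P_3 = 1/(1+e^{-0.6920}) = 0.6664
E[score] = 0.7853 + 0.1718 + 0.6664 = 1.6235

1.62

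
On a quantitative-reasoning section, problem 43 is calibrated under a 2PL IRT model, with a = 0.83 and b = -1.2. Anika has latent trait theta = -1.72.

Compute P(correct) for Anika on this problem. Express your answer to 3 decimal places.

0.394

P(theta) = 1 / (1 + exp(−a(theta − b)))
Exponent: 0.83 × (-1.72 − (-1.2)) = -0.4316
1/(1 + e^{0.4316}) = 0.3937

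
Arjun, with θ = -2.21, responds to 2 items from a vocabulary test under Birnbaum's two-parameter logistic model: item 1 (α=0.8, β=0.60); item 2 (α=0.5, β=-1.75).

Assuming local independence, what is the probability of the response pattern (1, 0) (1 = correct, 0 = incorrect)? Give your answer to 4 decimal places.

P(θ) = 1 / (1 + exp(−α(θ − β)))
P_1 = 1/(1+e^{2.2480}) = 0.0955
P_2 = 1/(1+e^{0.2300}) = 0.4428
L = P_1 × (1−P_2) = 0.0955 × 0.5572 = 0.05323

0.0532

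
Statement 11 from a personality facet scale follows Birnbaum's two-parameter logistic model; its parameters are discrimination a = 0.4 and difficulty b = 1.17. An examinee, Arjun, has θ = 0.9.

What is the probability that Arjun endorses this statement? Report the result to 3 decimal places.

0.473

P(θ) = 1 / (1 + exp(−a(θ − b)))
Exponent: 0.4 × (0.9 − 1.17) = -0.1080
1/(1 + e^{0.1080}) = 0.4730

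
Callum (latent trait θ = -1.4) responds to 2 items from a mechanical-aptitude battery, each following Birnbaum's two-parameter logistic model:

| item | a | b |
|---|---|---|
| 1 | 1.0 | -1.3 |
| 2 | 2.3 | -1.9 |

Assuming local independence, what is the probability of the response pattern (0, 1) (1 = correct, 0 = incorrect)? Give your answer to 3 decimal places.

0.399

P(θ) = 1 / (1 + exp(−a(θ − b)))
P_1 = 1/(1+e^{0.1000}) = 0.4750
P_2 = 1/(1+e^{-1.1500}) = 0.7595
L = (1−P_1) × P_2 = 0.5250 × 0.7595 = 0.39873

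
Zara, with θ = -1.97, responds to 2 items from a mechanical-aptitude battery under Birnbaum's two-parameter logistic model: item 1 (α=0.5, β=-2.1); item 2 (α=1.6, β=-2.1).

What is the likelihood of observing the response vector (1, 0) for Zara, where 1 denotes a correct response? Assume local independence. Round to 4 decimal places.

0.2314

P(θ) = 1 / (1 + exp(−α(θ − β)))
P_1 = 1/(1+e^{-0.0650}) = 0.5162
P_2 = 1/(1+e^{-0.2080}) = 0.5518
L = P_1 × (1−P_2) = 0.5162 × 0.4482 = 0.23137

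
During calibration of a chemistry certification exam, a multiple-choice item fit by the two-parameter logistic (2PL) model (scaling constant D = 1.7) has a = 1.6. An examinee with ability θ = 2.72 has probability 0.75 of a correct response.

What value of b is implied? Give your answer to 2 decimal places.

P(θ) = 1 / (1 + exp(−D·a(θ − b)))
logit(0.75) = ln(0.75/0.25) = 1.0986
b = θ − logit/(1.7·a) = 2.72 − 1.0986/2.7200 = 2.3161

2.32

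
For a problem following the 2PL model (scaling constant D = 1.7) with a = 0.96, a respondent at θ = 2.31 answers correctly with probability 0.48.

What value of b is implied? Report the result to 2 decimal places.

2.36

P(θ) = 1 / (1 + exp(−D·a(θ − b)))
logit(0.48) = ln(0.48/0.52) = -0.0800
b = θ − logit/(1.7·a) = 2.31 − (-0.0800)/1.6320 = 2.3590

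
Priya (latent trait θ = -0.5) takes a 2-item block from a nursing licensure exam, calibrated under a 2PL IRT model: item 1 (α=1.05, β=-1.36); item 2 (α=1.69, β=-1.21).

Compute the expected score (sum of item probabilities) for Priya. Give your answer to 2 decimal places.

P(θ) = 1 / (1 + exp(−α(θ − β)))
P_1 = 1/(1+e^{-0.9030}) = 0.7116
P_2 = 1/(1+e^{-1.1999}) = 0.7685
E[score] = 0.7116 + 0.7685 = 1.4801

1.48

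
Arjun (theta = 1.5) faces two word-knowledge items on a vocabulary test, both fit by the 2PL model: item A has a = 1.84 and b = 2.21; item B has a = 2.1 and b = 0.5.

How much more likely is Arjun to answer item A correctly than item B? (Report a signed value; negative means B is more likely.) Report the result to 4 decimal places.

-0.6778

P(theta) = 1 / (1 + exp(−a(theta − b)))
P_A = 0.2131
P_B = 0.8909
P_A − P_B = -0.6778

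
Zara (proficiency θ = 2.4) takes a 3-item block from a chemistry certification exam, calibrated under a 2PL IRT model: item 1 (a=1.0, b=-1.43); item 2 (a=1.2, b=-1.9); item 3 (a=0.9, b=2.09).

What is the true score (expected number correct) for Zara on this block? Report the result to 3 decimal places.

2.542

P(θ) = 1 / (1 + exp(−a(θ − b)))
P_1 = 1/(1+e^{-3.8300}) = 0.9788
P_2 = 1/(1+e^{-5.1600}) = 0.9943
P_3 = 1/(1+e^{-0.2790}) = 0.5693
E[score] = 0.9788 + 0.9943 + 0.5693 = 2.5423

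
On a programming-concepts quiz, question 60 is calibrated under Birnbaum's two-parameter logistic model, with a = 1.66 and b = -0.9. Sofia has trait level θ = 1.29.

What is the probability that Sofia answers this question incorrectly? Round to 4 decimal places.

P(θ) = 1 / (1 + exp(−a(θ − b)))
Exponent: 1.66 × (1.29 − (-0.9)) = 3.6354
1/(1 + e^{-3.6354}) = 0.9743
P(incorrect) = 1 − 0.9743 = 0.0257

0.0257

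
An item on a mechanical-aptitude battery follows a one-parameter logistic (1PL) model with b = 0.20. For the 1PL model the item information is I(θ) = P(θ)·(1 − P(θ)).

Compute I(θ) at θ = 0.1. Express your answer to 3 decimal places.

P = 1/(1+e^{0.1000}) = 0.4750
P(1−P) = 0.4750 × 0.5250 = 0.2494
I = P(1−P) = 0.24938

0.249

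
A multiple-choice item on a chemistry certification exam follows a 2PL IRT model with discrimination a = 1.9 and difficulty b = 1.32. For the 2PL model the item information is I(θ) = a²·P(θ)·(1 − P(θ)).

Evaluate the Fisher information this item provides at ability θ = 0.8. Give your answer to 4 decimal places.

P = 1/(1+e^{0.9880}) = 0.2713
P(1−P) = 0.2713 × 0.7287 = 0.1977
I = a² × P(1−P) = 1.9² × 0.1977 = 0.71370

0.7137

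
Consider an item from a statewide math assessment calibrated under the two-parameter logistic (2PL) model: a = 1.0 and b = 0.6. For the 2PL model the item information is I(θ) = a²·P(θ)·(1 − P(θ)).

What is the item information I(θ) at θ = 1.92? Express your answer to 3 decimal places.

0.166

P = 1/(1+e^{-1.3200}) = 0.7892
P(1−P) = 0.7892 × 0.2108 = 0.1664
I = a² × P(1−P) = 1.0² × 0.1664 = 0.16637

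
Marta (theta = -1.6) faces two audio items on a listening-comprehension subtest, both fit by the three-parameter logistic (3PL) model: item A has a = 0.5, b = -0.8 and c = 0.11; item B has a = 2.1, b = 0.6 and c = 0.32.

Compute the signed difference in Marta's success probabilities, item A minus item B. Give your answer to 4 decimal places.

0.1405

P(theta) = c + (1 − c) · 1 / (1 + exp(−a(theta − b)))
P_A = 0.4672
P_B = 0.3266
P_A − P_B = 0.1405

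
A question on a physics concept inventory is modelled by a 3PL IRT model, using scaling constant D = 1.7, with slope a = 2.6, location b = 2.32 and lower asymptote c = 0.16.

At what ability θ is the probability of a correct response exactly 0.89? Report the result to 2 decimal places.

P(θ) = c + (1 − c) · 1 / (1 + exp(−D·a(θ − b)))
Remove guessing floor: (0.89 − 0.16)/(1 − 0.16) = 0.8690
logit = ln(0.8690/0.1310) = 1.8926
θ = b + logit/(1.7·a) = 2.32 + 1.8926/4.4200 = 2.7482

2.75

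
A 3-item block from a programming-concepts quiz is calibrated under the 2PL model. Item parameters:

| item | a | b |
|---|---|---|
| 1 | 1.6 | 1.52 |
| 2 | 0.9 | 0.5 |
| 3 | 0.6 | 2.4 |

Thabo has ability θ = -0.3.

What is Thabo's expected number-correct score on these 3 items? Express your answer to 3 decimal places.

0.544

P(θ) = 1 / (1 + exp(−a(θ − b)))
P_1 = 1/(1+e^{2.9120}) = 0.0516
P_2 = 1/(1+e^{0.7200}) = 0.3274
P_3 = 1/(1+e^{1.6200}) = 0.1652
E[score] = 0.0516 + 0.3274 + 0.1652 = 0.5442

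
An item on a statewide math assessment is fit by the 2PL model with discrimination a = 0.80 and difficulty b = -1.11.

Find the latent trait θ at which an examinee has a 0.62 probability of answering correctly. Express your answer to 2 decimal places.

-0.50

P(θ) = 1 / (1 + exp(−a(θ − b)))
logit = ln(0.6200/0.3800) = 0.4895
θ = b + logit/(a) = -1.11 + 0.4895/0.8000 = -0.4981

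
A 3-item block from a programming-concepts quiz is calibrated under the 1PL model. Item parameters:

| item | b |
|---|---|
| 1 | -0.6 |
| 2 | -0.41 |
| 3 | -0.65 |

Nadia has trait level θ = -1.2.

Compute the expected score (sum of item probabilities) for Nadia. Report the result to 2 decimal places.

P(θ) = 1 / (1 + exp(−(θ − b)))
P_1 = 1/(1+e^{0.6000}) = 0.3543
P_2 = 1/(1+e^{0.7900}) = 0.3122
P_3 = 1/(1+e^{0.5500}) = 0.3659
E[score] = 0.3543 + 0.3122 + 0.3659 = 1.0324

1.03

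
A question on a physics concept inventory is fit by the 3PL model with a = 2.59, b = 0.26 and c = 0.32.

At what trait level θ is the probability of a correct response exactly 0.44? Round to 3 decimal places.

P(θ) = c + (1 − c) · 1 / (1 + exp(−a(θ − b)))
Remove guessing floor: (0.44 − 0.32)/(1 − 0.32) = 0.1765
logit = ln(0.1765/0.8235) = -1.5404
θ = b + logit/(a) = 0.26 + (-1.5404)/2.5900 = -0.3348

-0.335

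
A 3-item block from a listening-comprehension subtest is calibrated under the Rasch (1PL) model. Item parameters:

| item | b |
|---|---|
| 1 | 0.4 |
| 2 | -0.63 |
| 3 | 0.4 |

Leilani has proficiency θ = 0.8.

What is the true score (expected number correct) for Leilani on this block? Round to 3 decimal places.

2.004

P(θ) = 1 / (1 + exp(−(θ − b)))
P_1 = 1/(1+e^{-0.4000}) = 0.5987
P_2 = 1/(1+e^{-1.4300}) = 0.8069
P_3 = 1/(1+e^{-0.4000}) = 0.5987
E[score] = 0.5987 + 0.8069 + 0.5987 = 2.0043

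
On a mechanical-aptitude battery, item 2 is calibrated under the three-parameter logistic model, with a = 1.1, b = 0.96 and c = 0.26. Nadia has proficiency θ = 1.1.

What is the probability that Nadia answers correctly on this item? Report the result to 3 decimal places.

0.658

P(θ) = c + (1 − c) · 1 / (1 + exp(−a(θ − b)))
Exponent: 1.1 × (1.1 − 0.96) = 0.1540
1/(1 + e^{-0.1540}) = 0.5384
P = 0.26 + 0.74 × 0.5384 = 0.6584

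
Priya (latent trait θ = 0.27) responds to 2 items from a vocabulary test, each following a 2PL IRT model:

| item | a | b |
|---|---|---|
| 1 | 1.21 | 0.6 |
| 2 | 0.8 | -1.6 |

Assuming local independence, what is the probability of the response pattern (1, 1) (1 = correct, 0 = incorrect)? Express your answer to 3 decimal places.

P(θ) = 1 / (1 + exp(−a(θ − b)))
P_1 = 1/(1+e^{0.3993}) = 0.4015
P_2 = 1/(1+e^{-1.4960}) = 0.8170
L = P_1 × P_2 = 0.4015 × 0.8170 = 0.32800

0.328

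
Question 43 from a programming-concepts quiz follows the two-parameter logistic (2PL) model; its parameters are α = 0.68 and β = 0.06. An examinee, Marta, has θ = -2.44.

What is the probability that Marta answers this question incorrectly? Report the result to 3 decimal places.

0.846

P(θ) = 1 / (1 + exp(−α(θ − β)))
Exponent: 0.68 × (-2.44 − 0.06) = -1.7000
1/(1 + e^{1.7000}) = 0.1545
P(incorrect) = 1 − 0.1545 = 0.8455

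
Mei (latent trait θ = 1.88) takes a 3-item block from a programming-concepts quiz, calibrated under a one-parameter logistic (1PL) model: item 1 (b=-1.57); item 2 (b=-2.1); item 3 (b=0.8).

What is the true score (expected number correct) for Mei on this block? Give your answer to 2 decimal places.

P(θ) = 1 / (1 + exp(−(θ − b)))
P_1 = 1/(1+e^{-3.4500}) = 0.9692
P_2 = 1/(1+e^{-3.9800}) = 0.9817
P_3 = 1/(1+e^{-1.0800}) = 0.7465
E[score] = 0.9692 + 0.9817 + 0.7465 = 2.6974

2.70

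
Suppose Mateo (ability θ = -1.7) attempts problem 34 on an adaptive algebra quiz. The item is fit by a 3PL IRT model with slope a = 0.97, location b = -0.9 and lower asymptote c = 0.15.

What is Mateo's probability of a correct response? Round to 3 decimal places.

0.418

P(θ) = c + (1 − c) · 1 / (1 + exp(−a(θ − b)))
Exponent: 0.97 × (-1.7 − (-0.9)) = -0.7760
1/(1 + e^{0.7760}) = 0.3152
P = 0.15 + 0.85 × 0.3152 = 0.4179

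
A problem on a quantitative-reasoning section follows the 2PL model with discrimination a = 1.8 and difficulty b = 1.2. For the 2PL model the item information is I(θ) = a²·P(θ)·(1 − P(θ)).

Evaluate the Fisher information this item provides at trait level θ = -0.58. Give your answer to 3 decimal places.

P = 1/(1+e^{3.2040}) = 0.0390
P(1−P) = 0.0390 × 0.9610 = 0.0375
I = a² × P(1−P) = 1.8² × 0.0375 = 0.12148

0.121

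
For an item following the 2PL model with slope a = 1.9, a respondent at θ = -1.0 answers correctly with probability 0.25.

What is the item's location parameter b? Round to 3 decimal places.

P(θ) = 1 / (1 + exp(−a(θ − b)))
logit(0.25) = ln(0.25/0.75) = -1.0986
b = θ − logit/(a) = -1.0 − (-1.0986)/1.9000 = -0.4218

-0.422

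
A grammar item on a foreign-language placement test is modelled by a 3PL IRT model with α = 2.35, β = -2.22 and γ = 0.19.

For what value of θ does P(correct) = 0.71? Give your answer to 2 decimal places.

-1.97

P(θ) = γ + (1 − γ) · 1 / (1 + exp(−α(θ − β)))
Remove guessing floor: (0.71 − 0.19)/(1 − 0.19) = 0.6420
logit = ln(0.6420/0.3580) = 0.5839
θ = β + logit/(α) = -2.22 + 0.5839/2.3500 = -1.9715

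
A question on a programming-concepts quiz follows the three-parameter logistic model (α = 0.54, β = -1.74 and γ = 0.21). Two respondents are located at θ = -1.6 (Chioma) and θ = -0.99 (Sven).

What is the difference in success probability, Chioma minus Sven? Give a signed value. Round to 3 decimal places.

P(θ) = γ + (1 − γ) · 1 / (1 + exp(−α(θ − β)))
P(Chioma) = 0.6199  [exponent 0.0756]
P(Sven) = 0.6839  [exponent 0.4050]
Difference = 0.6199 − 0.6839 = -0.0640

-0.064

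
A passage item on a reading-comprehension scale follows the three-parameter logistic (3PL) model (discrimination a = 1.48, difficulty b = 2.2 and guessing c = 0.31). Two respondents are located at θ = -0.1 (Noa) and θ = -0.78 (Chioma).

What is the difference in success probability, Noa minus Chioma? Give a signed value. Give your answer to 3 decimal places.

0.014

P(θ) = c + (1 − c) · 1 / (1 + exp(−a(θ − b)))
P(Noa) = 0.3322  [exponent -3.4040]
P(Chioma) = 0.3183  [exponent -4.4104]
Difference = 0.3322 − 0.3183 = 0.0139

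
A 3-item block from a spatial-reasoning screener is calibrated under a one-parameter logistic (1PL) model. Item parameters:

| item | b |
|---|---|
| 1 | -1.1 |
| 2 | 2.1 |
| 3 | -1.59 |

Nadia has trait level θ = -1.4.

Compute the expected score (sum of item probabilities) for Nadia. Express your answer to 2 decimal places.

P(θ) = 1 / (1 + exp(−(θ − b)))
P_1 = 1/(1+e^{0.3000}) = 0.4256
P_2 = 1/(1+e^{3.5000}) = 0.0293
P_3 = 1/(1+e^{-0.1900}) = 0.5474
E[score] = 0.4256 + 0.0293 + 0.5474 = 1.0022

1.00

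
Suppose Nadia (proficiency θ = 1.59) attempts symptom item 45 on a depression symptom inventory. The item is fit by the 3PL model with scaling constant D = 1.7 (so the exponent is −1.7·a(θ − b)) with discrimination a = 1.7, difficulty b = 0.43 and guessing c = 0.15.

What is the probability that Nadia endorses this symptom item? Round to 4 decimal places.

0.9713

P(θ) = c + (1 − c) · 1 / (1 + exp(−D·a(θ − b)))
Exponent: 1.7 × 1.7 × (1.59 − 0.43) = 3.3524
1/(1 + e^{-3.3524}) = 0.9662
P = 0.15 + 0.85 × 0.9662 = 0.9713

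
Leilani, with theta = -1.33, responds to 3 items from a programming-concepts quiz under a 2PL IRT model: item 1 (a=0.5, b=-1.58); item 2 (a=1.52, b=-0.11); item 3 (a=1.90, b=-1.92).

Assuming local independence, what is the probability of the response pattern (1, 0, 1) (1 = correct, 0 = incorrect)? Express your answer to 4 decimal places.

P(theta) = 1 / (1 + exp(−a(theta − b)))
P_1 = 1/(1+e^{-0.1250}) = 0.5312
P_2 = 1/(1+e^{1.8544}) = 0.1354
P_3 = 1/(1+e^{-1.1210}) = 0.7542
L = P_1 × (1−P_2) × P_3 = 0.5312 × 0.8646 × 0.7542 = 0.34640

0.3464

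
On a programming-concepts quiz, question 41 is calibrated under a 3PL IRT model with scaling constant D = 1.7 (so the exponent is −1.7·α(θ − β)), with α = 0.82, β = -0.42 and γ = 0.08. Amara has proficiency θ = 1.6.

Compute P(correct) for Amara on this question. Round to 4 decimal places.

0.9480

P(θ) = γ + (1 − γ) · 1 / (1 + exp(−D·α(θ − β)))
Exponent: 1.7 × 0.82 × (1.6 − (-0.42)) = 2.8159
1/(1 + e^{-2.8159}) = 0.9435
P = 0.08 + 0.92 × 0.9435 = 0.9480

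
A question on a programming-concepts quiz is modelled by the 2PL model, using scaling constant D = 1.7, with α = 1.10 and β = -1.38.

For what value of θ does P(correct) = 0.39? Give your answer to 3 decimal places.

-1.619

P(θ) = 1 / (1 + exp(−D·α(θ − β)))
logit = ln(0.3900/0.6100) = -0.4473
θ = β + logit/(1.7·α) = -1.38 + (-0.4473)/1.8700 = -1.6192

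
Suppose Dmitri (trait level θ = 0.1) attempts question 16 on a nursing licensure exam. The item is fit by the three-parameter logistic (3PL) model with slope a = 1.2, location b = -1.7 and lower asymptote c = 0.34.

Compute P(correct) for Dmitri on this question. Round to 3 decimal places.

0.932

P(θ) = c + (1 − c) · 1 / (1 + exp(−a(θ − b)))
Exponent: 1.2 × (0.1 − (-1.7)) = 2.1600
1/(1 + e^{-2.1600}) = 0.8966
P = 0.34 + 0.66 × 0.8966 = 0.9318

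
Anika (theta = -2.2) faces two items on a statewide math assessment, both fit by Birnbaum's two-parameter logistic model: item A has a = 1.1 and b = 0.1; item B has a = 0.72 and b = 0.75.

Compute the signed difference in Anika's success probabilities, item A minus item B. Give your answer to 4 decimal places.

P(theta) = 1 / (1 + exp(−a(theta − b)))
P_A = 0.0738
P_B = 0.1068
P_A − P_B = -0.0330

-0.0330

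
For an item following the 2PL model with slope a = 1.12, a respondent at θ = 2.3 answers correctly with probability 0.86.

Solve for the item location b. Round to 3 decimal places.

P(θ) = 1 / (1 + exp(−a(θ − b)))
logit(0.86) = ln(0.86/0.14) = 1.8153
b = θ − logit/(a) = 2.3 − 1.8153/1.1200 = 0.6792

0.679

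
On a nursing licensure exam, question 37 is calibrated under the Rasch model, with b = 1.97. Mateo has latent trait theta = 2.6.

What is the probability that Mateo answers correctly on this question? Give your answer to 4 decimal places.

0.6525

P(theta) = 1 / (1 + exp(−(theta − b)))
Exponent: (2.6 − 1.97) = 0.6300
1/(1 + e^{-0.6300}) = 0.6525
P = 0.6525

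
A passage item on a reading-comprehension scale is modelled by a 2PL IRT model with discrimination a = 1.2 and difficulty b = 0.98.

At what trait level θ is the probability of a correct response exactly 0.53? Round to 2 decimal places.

1.08

P(θ) = 1 / (1 + exp(−a(θ − b)))
logit = ln(0.5300/0.4700) = 0.1201
θ = b + logit/(a) = 0.98 + 0.1201/1.2000 = 1.0801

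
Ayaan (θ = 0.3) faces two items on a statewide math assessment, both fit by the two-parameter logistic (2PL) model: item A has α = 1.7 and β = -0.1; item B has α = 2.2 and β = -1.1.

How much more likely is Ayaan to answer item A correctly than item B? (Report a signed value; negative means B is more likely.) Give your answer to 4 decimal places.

-0.2923

P(θ) = 1 / (1 + exp(−α(θ − β)))
P_A = 0.6637
P_B = 0.9561
P_A − P_B = -0.2923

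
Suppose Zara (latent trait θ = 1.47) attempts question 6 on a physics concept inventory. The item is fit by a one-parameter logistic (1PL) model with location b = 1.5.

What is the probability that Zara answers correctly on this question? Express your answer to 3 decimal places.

0.493

P(θ) = 1 / (1 + exp(−(θ − b)))
Exponent: (1.47 − 1.5) = -0.0300
1/(1 + e^{0.0300}) = 0.4925
P = 0.4925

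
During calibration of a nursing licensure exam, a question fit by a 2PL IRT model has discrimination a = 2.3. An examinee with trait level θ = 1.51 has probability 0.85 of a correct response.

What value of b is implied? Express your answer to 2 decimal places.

0.76

P(θ) = 1 / (1 + exp(−a(θ − b)))
logit(0.85) = ln(0.85/0.15) = 1.7346
b = θ − logit/(a) = 1.51 − 1.7346/2.3000 = 0.7558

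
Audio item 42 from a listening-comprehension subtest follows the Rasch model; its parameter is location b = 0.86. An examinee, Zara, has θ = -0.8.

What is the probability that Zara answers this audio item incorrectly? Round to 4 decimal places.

P(θ) = 1 / (1 + exp(−(θ − b)))
Exponent: (-0.8 − 0.86) = -1.6600
1/(1 + e^{1.6600}) = 0.1598
P = 0.1598
P(incorrect) = 1 − 0.1598 = 0.8402

0.8402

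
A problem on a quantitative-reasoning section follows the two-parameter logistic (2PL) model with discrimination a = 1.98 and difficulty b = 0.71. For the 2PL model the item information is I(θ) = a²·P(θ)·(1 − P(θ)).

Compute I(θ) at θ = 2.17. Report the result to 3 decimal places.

P = 1/(1+e^{-2.8908}) = 0.9474
P(1−P) = 0.9474 × 0.0526 = 0.0498
I = a² × P(1−P) = 1.98² × 0.0498 = 0.19540

0.195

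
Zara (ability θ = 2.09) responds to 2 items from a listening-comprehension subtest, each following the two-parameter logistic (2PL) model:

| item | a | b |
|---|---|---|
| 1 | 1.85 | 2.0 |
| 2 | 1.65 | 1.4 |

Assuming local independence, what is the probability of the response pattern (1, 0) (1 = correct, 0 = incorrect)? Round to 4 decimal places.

P(θ) = 1 / (1 + exp(−a(θ − b)))
P_1 = 1/(1+e^{-0.1665}) = 0.5415
P_2 = 1/(1+e^{-1.1385}) = 0.7574
L = P_1 × (1−P_2) = 0.5415 × 0.2426 = 0.13137

0.1314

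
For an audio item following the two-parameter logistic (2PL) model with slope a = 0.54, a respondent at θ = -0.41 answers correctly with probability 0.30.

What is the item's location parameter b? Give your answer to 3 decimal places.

1.159

P(θ) = 1 / (1 + exp(−a(θ − b)))
logit(0.30) = ln(0.30/0.70) = -0.8473
b = θ − logit/(a) = -0.41 − (-0.8473)/0.5400 = 1.1591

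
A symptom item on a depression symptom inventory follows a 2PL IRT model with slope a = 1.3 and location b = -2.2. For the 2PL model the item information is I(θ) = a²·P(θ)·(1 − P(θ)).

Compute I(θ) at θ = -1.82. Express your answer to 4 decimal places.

P = 1/(1+e^{-0.4940}) = 0.6210
P(1−P) = 0.6210 × 0.3790 = 0.2353
I = a² × P(1−P) = 1.3² × 0.2353 = 0.39774

0.3977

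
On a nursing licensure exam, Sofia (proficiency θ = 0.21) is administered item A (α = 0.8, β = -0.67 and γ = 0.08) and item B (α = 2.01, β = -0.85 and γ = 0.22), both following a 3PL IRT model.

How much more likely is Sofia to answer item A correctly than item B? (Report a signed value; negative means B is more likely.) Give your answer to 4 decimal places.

-0.2216

P(θ) = γ + (1 − γ) · 1 / (1 + exp(−α(θ − β)))
P_A = 0.6955
P_B = 0.9172
P_A − P_B = -0.2216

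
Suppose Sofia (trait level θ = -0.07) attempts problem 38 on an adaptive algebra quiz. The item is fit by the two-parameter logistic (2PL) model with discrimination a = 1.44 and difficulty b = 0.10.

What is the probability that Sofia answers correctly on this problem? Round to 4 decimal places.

P(θ) = 1 / (1 + exp(−a(θ − b)))
Exponent: 1.44 × (-0.07 − 0.10) = -0.2448
1/(1 + e^{0.2448}) = 0.4391

0.4391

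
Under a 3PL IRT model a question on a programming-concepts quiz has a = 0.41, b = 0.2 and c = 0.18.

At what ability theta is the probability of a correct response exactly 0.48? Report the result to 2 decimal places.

-1.14

P(theta) = c + (1 − c) · 1 / (1 + exp(−a(theta − b)))
Remove guessing floor: (0.48 − 0.18)/(1 − 0.18) = 0.3659
logit = ln(0.3659/0.6341) = -0.5500
theta = b + logit/(a) = 0.2 + (-0.5500)/0.4100 = -1.1416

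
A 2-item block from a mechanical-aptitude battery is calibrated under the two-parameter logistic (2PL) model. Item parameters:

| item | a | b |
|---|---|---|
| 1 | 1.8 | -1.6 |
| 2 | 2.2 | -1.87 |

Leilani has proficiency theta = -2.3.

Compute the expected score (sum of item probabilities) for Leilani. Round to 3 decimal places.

0.501

P(theta) = 1 / (1 + exp(−a(theta − b)))
P_1 = 1/(1+e^{1.2600}) = 0.2210
P_2 = 1/(1+e^{0.9460}) = 0.2797
E[score] = 0.2210 + 0.2797 = 0.5007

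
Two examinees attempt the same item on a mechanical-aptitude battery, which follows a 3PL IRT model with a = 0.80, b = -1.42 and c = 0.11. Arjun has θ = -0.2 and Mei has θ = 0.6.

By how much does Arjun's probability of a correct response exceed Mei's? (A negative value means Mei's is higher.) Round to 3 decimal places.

P(θ) = c + (1 − c) · 1 / (1 + exp(−a(θ − b)))
P(Arjun) = 0.7564  [exponent 0.9760]
P(Mei) = 0.8525  [exponent 1.6160]
Difference = 0.7564 − 0.8525 = -0.0961

-0.096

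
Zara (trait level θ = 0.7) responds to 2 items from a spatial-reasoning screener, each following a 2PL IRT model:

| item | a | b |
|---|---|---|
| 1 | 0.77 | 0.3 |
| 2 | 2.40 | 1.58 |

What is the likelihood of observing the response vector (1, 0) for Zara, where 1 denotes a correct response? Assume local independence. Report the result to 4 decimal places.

0.5142

P(θ) = 1 / (1 + exp(−a(θ − b)))
P_1 = 1/(1+e^{-0.3080}) = 0.5764
P_2 = 1/(1+e^{2.1120}) = 0.1079
L = P_1 × (1−P_2) = 0.5764 × 0.8921 = 0.51418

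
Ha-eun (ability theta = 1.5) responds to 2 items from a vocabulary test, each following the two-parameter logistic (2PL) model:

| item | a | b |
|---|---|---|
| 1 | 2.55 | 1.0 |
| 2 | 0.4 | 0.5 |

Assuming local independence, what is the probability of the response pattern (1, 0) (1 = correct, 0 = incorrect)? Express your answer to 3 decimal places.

P(theta) = 1 / (1 + exp(−a(theta − b)))
P_1 = 1/(1+e^{-1.2750}) = 0.7816
P_2 = 1/(1+e^{-0.4000}) = 0.5987
L = P_1 × (1−P_2) = 0.7816 × 0.4013 = 0.31366

0.314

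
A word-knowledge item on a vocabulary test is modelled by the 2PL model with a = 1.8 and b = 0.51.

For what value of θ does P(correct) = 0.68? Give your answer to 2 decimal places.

P(θ) = 1 / (1 + exp(−a(θ − b)))
logit = ln(0.6800/0.3200) = 0.7538
θ = b + logit/(a) = 0.51 + 0.7538/1.8000 = 0.9288

0.93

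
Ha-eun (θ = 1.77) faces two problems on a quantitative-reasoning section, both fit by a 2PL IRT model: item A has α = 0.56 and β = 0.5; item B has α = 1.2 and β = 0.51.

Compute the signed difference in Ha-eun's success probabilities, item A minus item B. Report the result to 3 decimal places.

-0.149

P(θ) = 1 / (1 + exp(−α(θ − β)))
P_A = 0.6707
P_B = 0.8194
P_A − P_B = -0.1487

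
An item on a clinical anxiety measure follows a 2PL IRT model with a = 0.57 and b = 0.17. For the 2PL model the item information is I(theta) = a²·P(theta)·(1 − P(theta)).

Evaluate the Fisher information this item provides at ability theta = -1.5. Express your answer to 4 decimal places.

P = 1/(1+e^{0.9519}) = 0.2785
P(1−P) = 0.2785 × 0.7215 = 0.2009
I = a² × P(1−P) = 0.57² × 0.2009 = 0.06529

0.0653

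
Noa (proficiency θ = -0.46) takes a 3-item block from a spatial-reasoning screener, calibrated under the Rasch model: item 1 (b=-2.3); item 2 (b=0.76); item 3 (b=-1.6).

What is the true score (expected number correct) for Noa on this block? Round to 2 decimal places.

1.85

P(θ) = 1 / (1 + exp(−(θ − b)))
P_1 = 1/(1+e^{-1.8400}) = 0.8629
P_2 = 1/(1+e^{1.2200}) = 0.2279
P_3 = 1/(1+e^{-1.1400}) = 0.7577
E[score] = 0.8629 + 0.2279 + 0.7577 = 1.8486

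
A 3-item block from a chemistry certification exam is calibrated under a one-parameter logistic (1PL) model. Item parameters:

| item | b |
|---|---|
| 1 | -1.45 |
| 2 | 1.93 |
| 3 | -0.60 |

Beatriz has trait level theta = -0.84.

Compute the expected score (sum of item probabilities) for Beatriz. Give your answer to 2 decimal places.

P(theta) = 1 / (1 + exp(−(theta − b)))
P_1 = 1/(1+e^{-0.6100}) = 0.6479
P_2 = 1/(1+e^{2.7700}) = 0.0590
P_3 = 1/(1+e^{0.2400}) = 0.4403
E[score] = 0.6479 + 0.0590 + 0.4403 = 1.1472

1.15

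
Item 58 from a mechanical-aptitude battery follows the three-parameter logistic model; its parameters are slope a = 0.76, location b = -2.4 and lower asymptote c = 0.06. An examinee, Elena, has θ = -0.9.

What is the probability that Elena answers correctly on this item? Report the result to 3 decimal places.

P(θ) = c + (1 − c) · 1 / (1 + exp(−a(θ − b)))
Exponent: 0.76 × (-0.9 − (-2.4)) = 1.1400
1/(1 + e^{-1.1400}) = 0.7577
P = 0.06 + 0.94 × 0.7577 = 0.7722

0.772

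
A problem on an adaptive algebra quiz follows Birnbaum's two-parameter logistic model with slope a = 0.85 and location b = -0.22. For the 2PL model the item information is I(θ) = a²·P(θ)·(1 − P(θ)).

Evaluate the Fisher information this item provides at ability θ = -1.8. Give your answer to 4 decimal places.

0.1186

P = 1/(1+e^{1.3430}) = 0.2070
P(1−P) = 0.2070 × 0.7930 = 0.1642
I = a² × P(1−P) = 0.85² × 0.1642 = 0.11861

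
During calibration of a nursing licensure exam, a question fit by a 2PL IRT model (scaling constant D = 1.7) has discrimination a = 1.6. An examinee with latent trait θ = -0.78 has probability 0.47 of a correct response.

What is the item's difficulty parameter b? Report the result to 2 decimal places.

P(θ) = 1 / (1 + exp(−D·a(θ − b)))
logit(0.47) = ln(0.47/0.53) = -0.1201
b = θ − logit/(1.7·a) = -0.78 − (-0.1201)/2.7200 = -0.7358

-0.74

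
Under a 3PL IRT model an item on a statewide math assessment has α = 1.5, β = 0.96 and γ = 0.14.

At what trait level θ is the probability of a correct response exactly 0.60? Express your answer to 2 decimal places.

1.05

P(θ) = γ + (1 − γ) · 1 / (1 + exp(−α(θ − β)))
Remove guessing floor: (0.60 − 0.14)/(1 − 0.14) = 0.5349
logit = ln(0.5349/0.4651) = 0.1398
θ = β + logit/(α) = 0.96 + 0.1398/1.5000 = 1.0532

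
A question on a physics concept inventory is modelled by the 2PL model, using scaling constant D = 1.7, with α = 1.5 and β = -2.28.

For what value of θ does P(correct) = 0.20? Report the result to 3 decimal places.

-2.824

P(θ) = 1 / (1 + exp(−D·α(θ − β)))
logit = ln(0.2000/0.8000) = -1.3863
θ = β + logit/(1.7·α) = -2.28 + (-1.3863)/2.5500 = -2.8236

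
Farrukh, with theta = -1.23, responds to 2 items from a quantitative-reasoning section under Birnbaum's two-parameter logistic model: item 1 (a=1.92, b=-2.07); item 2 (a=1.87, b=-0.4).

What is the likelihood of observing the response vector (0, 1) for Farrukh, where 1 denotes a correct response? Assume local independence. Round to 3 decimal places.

P(theta) = 1 / (1 + exp(−a(theta − b)))
P_1 = 1/(1+e^{-1.6128}) = 0.8338
P_2 = 1/(1+e^{1.5521}) = 0.1748
L = (1−P_1) × P_2 = 0.1662 × 0.1748 = 0.02905

0.029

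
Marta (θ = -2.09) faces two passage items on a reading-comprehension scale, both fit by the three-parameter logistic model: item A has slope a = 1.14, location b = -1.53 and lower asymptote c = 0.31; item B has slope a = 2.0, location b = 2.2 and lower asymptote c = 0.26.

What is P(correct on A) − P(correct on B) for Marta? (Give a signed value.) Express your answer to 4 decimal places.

P(θ) = c + (1 − c) · 1 / (1 + exp(−a(θ − b)))
P_A = 0.5485
P_B = 0.2601
P_A − P_B = 0.2883

0.2883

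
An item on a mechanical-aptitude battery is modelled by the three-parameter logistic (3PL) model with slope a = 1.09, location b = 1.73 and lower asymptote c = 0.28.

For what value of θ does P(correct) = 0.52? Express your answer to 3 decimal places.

P(θ) = c + (1 − c) · 1 / (1 + exp(−a(θ − b)))
Remove guessing floor: (0.52 − 0.28)/(1 − 0.28) = 0.3333
logit = ln(0.3333/0.6667) = -0.6931
θ = b + logit/(a) = 1.73 + (-0.6931)/1.0900 = 1.0941

1.094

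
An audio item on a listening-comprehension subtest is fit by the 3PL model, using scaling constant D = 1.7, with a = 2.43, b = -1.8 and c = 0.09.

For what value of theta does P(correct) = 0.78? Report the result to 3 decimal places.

-1.523

P(theta) = c + (1 − c) · 1 / (1 + exp(−D·a(theta − b)))
Remove guessing floor: (0.78 − 0.09)/(1 − 0.09) = 0.7582
logit = ln(0.7582/0.2418) = 1.1431
theta = b + logit/(1.7·a) = -1.8 + 1.1431/4.1310 = -1.5233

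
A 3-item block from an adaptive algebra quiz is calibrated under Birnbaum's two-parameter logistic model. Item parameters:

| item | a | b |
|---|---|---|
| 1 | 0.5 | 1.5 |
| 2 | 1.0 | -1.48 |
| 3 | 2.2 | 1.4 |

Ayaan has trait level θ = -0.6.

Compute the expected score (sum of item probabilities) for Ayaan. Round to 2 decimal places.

P(θ) = 1 / (1 + exp(−a(θ − b)))
P_1 = 1/(1+e^{1.0500}) = 0.2592
P_2 = 1/(1+e^{-0.8800}) = 0.7068
P_3 = 1/(1+e^{4.4000}) = 0.0121
E[score] = 0.2592 + 0.7068 + 0.0121 = 0.9782

0.98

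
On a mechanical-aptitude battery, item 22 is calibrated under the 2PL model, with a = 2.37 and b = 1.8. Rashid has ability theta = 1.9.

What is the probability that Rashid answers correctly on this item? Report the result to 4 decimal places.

0.5590

P(theta) = 1 / (1 + exp(−a(theta − b)))
Exponent: 2.37 × (1.9 − 1.8) = 0.2370
1/(1 + e^{-0.2370}) = 0.5590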